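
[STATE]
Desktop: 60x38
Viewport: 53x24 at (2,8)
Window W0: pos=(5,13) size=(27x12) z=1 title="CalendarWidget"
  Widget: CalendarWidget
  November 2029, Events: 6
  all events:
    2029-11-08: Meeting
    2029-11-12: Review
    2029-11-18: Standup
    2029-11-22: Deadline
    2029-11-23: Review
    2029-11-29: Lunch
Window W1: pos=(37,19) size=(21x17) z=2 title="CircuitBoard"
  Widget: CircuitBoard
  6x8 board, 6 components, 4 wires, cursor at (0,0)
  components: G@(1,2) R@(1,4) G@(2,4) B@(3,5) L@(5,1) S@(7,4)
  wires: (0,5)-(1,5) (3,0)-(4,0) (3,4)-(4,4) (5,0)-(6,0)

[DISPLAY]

                                                     
                                                     
                                                     
                                                     
                                                     
   ┏━━━━━━━━━━━━━━━━━━━━━━━━━┓                       
   ┃ CalendarWidget          ┃                       
   ┠─────────────────────────┨                       
   ┃      November 2029      ┃                       
   ┃Mo Tu We Th Fr Sa Su     ┃                       
   ┃          1  2  3  4     ┃                       
   ┃ 5  6  7  8*  9 10 11    ┃     ┏━━━━━━━━━━━━━━━━━
   ┃12* 13 14 15 16 17 18*   ┃     ┃ CircuitBoard    
   ┃19 20 21 22* 23* 24 25   ┃     ┠─────────────────
   ┃26 27 28 29* 30          ┃     ┃   0 1 2 3 4 5   
   ┃                         ┃     ┃0  [.]           
   ┗━━━━━━━━━━━━━━━━━━━━━━━━━┛     ┃                 
                                   ┃1           G    
                                   ┃                 
                                   ┃2                
                                   ┃                 
                                   ┃3   ·            
                                   ┃    │            
                                   ┃4   ·            


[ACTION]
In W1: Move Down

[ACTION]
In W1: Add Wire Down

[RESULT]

                                                     
                                                     
                                                     
                                                     
                                                     
   ┏━━━━━━━━━━━━━━━━━━━━━━━━━┓                       
   ┃ CalendarWidget          ┃                       
   ┠─────────────────────────┨                       
   ┃      November 2029      ┃                       
   ┃Mo Tu We Th Fr Sa Su     ┃                       
   ┃          1  2  3  4     ┃                       
   ┃ 5  6  7  8*  9 10 11    ┃     ┏━━━━━━━━━━━━━━━━━
   ┃12* 13 14 15 16 17 18*   ┃     ┃ CircuitBoard    
   ┃19 20 21 22* 23* 24 25   ┃     ┠─────────────────
   ┃26 27 28 29* 30          ┃     ┃   0 1 2 3 4 5   
   ┃                         ┃     ┃0                
   ┗━━━━━━━━━━━━━━━━━━━━━━━━━┛     ┃                 
                                   ┃1  [.]      G    
                                   ┃    │            
                                   ┃2   ·            
                                   ┃                 
                                   ┃3   ·            
                                   ┃    │            
                                   ┃4   ·            


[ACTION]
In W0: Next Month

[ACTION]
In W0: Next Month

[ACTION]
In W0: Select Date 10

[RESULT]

                                                     
                                                     
                                                     
                                                     
                                                     
   ┏━━━━━━━━━━━━━━━━━━━━━━━━━┓                       
   ┃ CalendarWidget          ┃                       
   ┠─────────────────────────┨                       
   ┃       January 2030      ┃                       
   ┃Mo Tu We Th Fr Sa Su     ┃                       
   ┃    1  2  3  4  5  6     ┃                       
   ┃ 7  8  9 [10] 11 12 13   ┃     ┏━━━━━━━━━━━━━━━━━
   ┃14 15 16 17 18 19 20     ┃     ┃ CircuitBoard    
   ┃21 22 23 24 25 26 27     ┃     ┠─────────────────
   ┃28 29 30 31              ┃     ┃   0 1 2 3 4 5   
   ┃                         ┃     ┃0                
   ┗━━━━━━━━━━━━━━━━━━━━━━━━━┛     ┃                 
                                   ┃1  [.]      G    
                                   ┃    │            
                                   ┃2   ·            
                                   ┃                 
                                   ┃3   ·            
                                   ┃    │            
                                   ┃4   ·            


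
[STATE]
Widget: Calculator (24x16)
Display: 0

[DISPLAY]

                       0
┌───┬───┬───┬───┐       
│ 7 │ 8 │ 9 │ ÷ │       
├───┼───┼───┼───┤       
│ 4 │ 5 │ 6 │ × │       
├───┼───┼───┼───┤       
│ 1 │ 2 │ 3 │ - │       
├───┼───┼───┼───┤       
│ 0 │ . │ = │ + │       
├───┼───┼───┼───┤       
│ C │ MC│ MR│ M+│       
└───┴───┴───┴───┘       
                        
                        
                        
                        


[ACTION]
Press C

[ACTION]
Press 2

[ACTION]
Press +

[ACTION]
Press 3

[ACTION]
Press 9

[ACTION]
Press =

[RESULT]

                      41
┌───┬───┬───┬───┐       
│ 7 │ 8 │ 9 │ ÷ │       
├───┼───┼───┼───┤       
│ 4 │ 5 │ 6 │ × │       
├───┼───┼───┼───┤       
│ 1 │ 2 │ 3 │ - │       
├───┼───┼───┼───┤       
│ 0 │ . │ = │ + │       
├───┼───┼───┼───┤       
│ C │ MC│ MR│ M+│       
└───┴───┴───┴───┘       
                        
                        
                        
                        


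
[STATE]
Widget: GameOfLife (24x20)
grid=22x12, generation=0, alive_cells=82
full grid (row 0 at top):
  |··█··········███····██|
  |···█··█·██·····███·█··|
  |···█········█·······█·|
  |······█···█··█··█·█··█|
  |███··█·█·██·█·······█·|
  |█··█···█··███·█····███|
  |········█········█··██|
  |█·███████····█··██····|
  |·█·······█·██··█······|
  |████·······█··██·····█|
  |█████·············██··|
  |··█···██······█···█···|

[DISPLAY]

Gen: 0                  
··█··········███····██  
···█··█·██·····███·█··  
···█········█·······█·  
······█···█··█··█·█··█  
███··█·█·██·█·······█·  
█··█···█··███·█····███  
········█········█··██  
█·███████····█··██····  
·█·······█·██··█······  
████·······█··██·····█  
█████·············██··  
··█···██······█···█···  
                        
                        
                        
                        
                        
                        
                        


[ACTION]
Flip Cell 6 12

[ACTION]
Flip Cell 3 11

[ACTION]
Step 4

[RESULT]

Gen: 4                  
··········███████·····  
·········████······█··  
·███·····█····███···█·  
█········██·██████··█·  
█··█·····█··█······█··  
···█·········█····█·█·  
··········█··█·███·█··  
█··········█·█·····█··  
·█·█··········█··█····  
··██··········█···█···  
··············████·█··  
··············██·█·█··  
                        
                        
                        
                        
                        
                        
                        


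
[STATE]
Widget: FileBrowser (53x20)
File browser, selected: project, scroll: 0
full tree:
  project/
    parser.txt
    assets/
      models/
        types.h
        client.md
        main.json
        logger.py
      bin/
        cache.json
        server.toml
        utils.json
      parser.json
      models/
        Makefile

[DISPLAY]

> [-] project/                                       
    parser.txt                                       
    [+] assets/                                      
                                                     
                                                     
                                                     
                                                     
                                                     
                                                     
                                                     
                                                     
                                                     
                                                     
                                                     
                                                     
                                                     
                                                     
                                                     
                                                     
                                                     


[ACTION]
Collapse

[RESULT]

> [+] project/                                       
                                                     
                                                     
                                                     
                                                     
                                                     
                                                     
                                                     
                                                     
                                                     
                                                     
                                                     
                                                     
                                                     
                                                     
                                                     
                                                     
                                                     
                                                     
                                                     


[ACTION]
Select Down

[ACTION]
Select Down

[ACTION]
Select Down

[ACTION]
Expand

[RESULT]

> [-] project/                                       
    parser.txt                                       
    [+] assets/                                      
                                                     
                                                     
                                                     
                                                     
                                                     
                                                     
                                                     
                                                     
                                                     
                                                     
                                                     
                                                     
                                                     
                                                     
                                                     
                                                     
                                                     


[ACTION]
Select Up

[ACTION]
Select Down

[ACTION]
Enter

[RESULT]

  [-] project/                                       
  > parser.txt                                       
    [+] assets/                                      
                                                     
                                                     
                                                     
                                                     
                                                     
                                                     
                                                     
                                                     
                                                     
                                                     
                                                     
                                                     
                                                     
                                                     
                                                     
                                                     
                                                     


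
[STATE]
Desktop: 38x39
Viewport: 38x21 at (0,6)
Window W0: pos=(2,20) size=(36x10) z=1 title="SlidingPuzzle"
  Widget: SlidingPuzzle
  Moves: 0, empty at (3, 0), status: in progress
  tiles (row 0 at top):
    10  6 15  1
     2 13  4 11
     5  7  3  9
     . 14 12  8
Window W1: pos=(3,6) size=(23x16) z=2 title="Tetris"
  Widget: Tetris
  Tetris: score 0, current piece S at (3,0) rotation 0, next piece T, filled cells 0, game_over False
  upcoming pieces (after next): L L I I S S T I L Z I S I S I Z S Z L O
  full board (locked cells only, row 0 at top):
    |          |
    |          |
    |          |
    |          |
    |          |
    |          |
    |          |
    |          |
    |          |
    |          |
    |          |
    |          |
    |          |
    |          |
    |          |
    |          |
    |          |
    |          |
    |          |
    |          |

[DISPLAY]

   ┏━━━━━━━━━━━━━━━━━━━━━┓            
   ┃ Tetris              ┃            
   ┠─────────────────────┨            
   ┃          │Next:     ┃            
   ┃          │ ▒        ┃            
   ┃          │▒▒▒       ┃            
   ┃          │          ┃            
   ┃          │          ┃            
   ┃          │          ┃            
   ┃          │Score:    ┃            
   ┃          │0         ┃            
   ┃          │          ┃            
   ┃          │          ┃            
   ┃          │          ┃            
  ┏┃          │          ┃━━━━━━━━━━━┓
  ┃┗━━━━━━━━━━━━━━━━━━━━━┛           ┃
  ┠──────────────────────────────────┨
  ┃┌────┬────┬────┬────┐             ┃
  ┃│ 10 │  6 │ 15 │  1 │             ┃
  ┃├────┼────┼────┼────┤             ┃
  ┃│  2 │ 13 │  4 │ 11 │             ┃


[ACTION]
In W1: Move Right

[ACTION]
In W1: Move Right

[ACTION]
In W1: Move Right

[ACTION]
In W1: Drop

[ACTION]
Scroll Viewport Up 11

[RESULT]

                                      
                                      
                                      
                                      
                                      
                                      
   ┏━━━━━━━━━━━━━━━━━━━━━┓            
   ┃ Tetris              ┃            
   ┠─────────────────────┨            
   ┃          │Next:     ┃            
   ┃          │ ▒        ┃            
   ┃          │▒▒▒       ┃            
   ┃          │          ┃            
   ┃          │          ┃            
   ┃          │          ┃            
   ┃          │Score:    ┃            
   ┃          │0         ┃            
   ┃          │          ┃            
   ┃          │          ┃            
   ┃          │          ┃            
  ┏┃          │          ┃━━━━━━━━━━━┓


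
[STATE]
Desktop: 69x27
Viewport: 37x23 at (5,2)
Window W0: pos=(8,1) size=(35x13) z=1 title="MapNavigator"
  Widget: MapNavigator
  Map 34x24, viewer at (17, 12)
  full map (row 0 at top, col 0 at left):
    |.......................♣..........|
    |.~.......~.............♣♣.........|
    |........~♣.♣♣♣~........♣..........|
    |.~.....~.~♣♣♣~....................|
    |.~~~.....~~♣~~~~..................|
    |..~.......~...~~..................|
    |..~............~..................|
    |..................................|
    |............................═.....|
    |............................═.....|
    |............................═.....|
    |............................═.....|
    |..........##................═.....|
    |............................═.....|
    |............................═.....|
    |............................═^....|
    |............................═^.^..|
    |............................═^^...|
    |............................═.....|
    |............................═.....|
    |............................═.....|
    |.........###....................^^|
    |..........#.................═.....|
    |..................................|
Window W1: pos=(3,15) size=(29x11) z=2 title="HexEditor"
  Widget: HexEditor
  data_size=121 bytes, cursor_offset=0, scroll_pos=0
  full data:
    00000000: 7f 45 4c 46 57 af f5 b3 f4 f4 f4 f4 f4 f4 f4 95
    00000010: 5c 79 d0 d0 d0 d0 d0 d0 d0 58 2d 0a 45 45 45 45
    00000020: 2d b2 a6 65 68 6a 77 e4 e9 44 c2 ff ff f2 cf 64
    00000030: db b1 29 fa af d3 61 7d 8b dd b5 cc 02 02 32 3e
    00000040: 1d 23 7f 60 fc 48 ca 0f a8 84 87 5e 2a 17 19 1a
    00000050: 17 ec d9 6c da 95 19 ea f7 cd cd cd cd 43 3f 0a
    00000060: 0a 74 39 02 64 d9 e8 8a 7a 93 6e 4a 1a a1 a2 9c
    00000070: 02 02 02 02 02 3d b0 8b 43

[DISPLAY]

   ┃ MapNavigator                    
   ┠─────────────────────────────────
   ┃...........................═.....
   ┃...........................═.....
   ┃...........................═.....
   ┃...........................═.....
   ┃.........##.....@..........═.....
   ┃...........................═.....
   ┃...........................═.....
   ┃...........................═^....
   ┃...........................═^.^..
   ┗━━━━━━━━━━━━━━━━━━━━━━━━━━━━━━━━━
                                     
━━━━━━━━━━━━━━━━━━━━━━━━━━┓          
HexEditor                 ┃          
──────────────────────────┨          
0000000  7F 45 4c 46 57 af┃          
0000010  5c 79 d0 d0 d0 d0┃          
0000020  2d b2 a6 65 68 6a┃          
0000030  db b1 29 fa af d3┃          
0000040  1d 23 7f 60 fc 48┃          
0000050  17 ec d9 6c da 95┃          
0000060  0a 74 39 02 64 d9┃          


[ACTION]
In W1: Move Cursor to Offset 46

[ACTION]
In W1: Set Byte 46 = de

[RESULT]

   ┃ MapNavigator                    
   ┠─────────────────────────────────
   ┃...........................═.....
   ┃...........................═.....
   ┃...........................═.....
   ┃...........................═.....
   ┃.........##.....@..........═.....
   ┃...........................═.....
   ┃...........................═.....
   ┃...........................═^....
   ┃...........................═^.^..
   ┗━━━━━━━━━━━━━━━━━━━━━━━━━━━━━━━━━
                                     
━━━━━━━━━━━━━━━━━━━━━━━━━━┓          
HexEditor                 ┃          
──────────────────────────┨          
0000000  7f 45 4c 46 57 af┃          
0000010  5c 79 d0 d0 d0 d0┃          
0000020  2d b2 a6 65 68 6a┃          
0000030  db b1 29 fa af d3┃          
0000040  1d 23 7f 60 fc 48┃          
0000050  17 ec d9 6c da 95┃          
0000060  0a 74 39 02 64 d9┃          


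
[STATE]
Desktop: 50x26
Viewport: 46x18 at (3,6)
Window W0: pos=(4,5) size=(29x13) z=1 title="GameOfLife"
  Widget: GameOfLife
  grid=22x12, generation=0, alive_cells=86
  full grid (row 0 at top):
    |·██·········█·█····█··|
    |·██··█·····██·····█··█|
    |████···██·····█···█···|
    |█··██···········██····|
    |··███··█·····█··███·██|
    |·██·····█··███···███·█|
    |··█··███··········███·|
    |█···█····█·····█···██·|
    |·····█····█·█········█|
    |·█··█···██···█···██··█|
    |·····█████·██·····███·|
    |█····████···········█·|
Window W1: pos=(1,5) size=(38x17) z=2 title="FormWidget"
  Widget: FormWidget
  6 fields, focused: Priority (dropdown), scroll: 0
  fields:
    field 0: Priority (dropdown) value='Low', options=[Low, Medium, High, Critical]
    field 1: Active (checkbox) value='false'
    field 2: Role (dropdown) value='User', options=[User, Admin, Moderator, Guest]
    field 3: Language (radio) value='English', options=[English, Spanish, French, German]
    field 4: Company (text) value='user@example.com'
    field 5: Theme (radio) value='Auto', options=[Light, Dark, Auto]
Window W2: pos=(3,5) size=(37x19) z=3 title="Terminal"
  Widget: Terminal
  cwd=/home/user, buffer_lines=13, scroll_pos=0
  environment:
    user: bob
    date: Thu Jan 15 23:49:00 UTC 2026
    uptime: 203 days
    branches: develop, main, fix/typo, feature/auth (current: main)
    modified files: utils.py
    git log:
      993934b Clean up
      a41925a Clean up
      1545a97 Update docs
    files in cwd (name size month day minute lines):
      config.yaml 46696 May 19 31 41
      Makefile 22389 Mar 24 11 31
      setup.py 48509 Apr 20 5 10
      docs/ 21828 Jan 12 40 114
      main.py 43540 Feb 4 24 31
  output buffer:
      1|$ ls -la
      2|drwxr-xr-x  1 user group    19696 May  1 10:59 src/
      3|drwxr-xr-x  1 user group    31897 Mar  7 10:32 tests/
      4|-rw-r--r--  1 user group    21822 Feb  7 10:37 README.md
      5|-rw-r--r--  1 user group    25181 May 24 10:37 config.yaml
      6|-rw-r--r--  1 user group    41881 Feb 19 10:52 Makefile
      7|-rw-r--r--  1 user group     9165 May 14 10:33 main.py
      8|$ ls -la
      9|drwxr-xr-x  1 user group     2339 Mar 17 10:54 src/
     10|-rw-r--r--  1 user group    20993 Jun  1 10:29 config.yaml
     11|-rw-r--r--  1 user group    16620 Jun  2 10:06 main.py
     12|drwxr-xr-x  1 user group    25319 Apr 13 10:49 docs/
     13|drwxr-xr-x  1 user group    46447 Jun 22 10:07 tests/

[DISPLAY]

┃ Terminal                          ┃         
┠───────────────────────────────────┨         
┃$ ls -la                           ┃         
┃drwxr-xr-x  1 user group    19696 M┃         
┃drwxr-xr-x  1 user group    31897 M┃         
┃-rw-r--r--  1 user group    21822 F┃         
┃-rw-r--r--  1 user group    25181 M┃         
┃-rw-r--r--  1 user group    41881 F┃         
┃-rw-r--r--  1 user group     9165 M┃         
┃$ ls -la                           ┃         
┃drwxr-xr-x  1 user group     2339 M┃         
┃-rw-r--r--  1 user group    20993 J┃         
┃-rw-r--r--  1 user group    16620 J┃         
┃drwxr-xr-x  1 user group    25319 A┃         
┃drwxr-xr-x  1 user group    46447 J┃         
┃$ █                                ┃         
┃                                   ┃         
┗━━━━━━━━━━━━━━━━━━━━━━━━━━━━━━━━━━━┛         


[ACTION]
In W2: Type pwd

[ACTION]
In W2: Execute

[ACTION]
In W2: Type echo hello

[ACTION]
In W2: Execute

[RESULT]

┃ Terminal                          ┃         
┠───────────────────────────────────┨         
┃-rw-r--r--  1 user group    21822 F┃         
┃-rw-r--r--  1 user group    25181 M┃         
┃-rw-r--r--  1 user group    41881 F┃         
┃-rw-r--r--  1 user group     9165 M┃         
┃$ ls -la                           ┃         
┃drwxr-xr-x  1 user group     2339 M┃         
┃-rw-r--r--  1 user group    20993 J┃         
┃-rw-r--r--  1 user group    16620 J┃         
┃drwxr-xr-x  1 user group    25319 A┃         
┃drwxr-xr-x  1 user group    46447 J┃         
┃$ pwd                              ┃         
┃/home/user                         ┃         
┃$ echo hello                       ┃         
┃hello                              ┃         
┃$ █                                ┃         
┗━━━━━━━━━━━━━━━━━━━━━━━━━━━━━━━━━━━┛         


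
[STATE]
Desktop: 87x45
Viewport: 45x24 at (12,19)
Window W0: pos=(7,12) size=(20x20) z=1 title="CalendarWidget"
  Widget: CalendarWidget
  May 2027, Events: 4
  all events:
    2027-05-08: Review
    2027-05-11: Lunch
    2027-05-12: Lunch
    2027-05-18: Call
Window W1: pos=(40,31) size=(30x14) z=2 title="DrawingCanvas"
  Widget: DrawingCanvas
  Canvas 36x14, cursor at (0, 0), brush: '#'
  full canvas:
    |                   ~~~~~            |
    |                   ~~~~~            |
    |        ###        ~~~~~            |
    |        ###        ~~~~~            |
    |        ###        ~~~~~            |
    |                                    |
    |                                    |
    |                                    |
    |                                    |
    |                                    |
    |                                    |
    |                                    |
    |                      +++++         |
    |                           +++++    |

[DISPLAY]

1* 12* 13 14 1┃                              
8* 19 20 21 22┃                              
5 26 27 28 29 ┃                              
              ┃                              
              ┃                              
              ┃                              
              ┃                              
              ┃                              
              ┃                              
              ┃                              
              ┃                              
              ┃                              
━━━━━━━━━━━━━━┛             ┏━━━━━━━━━━━━━━━━
                            ┃ DrawingCanvas  
                            ┠────────────────
                            ┃+               
                            ┃                
                            ┃        ###     
                            ┃        ###     
                            ┃        ###     
                            ┃                
                            ┃                
                            ┃                
                            ┃                


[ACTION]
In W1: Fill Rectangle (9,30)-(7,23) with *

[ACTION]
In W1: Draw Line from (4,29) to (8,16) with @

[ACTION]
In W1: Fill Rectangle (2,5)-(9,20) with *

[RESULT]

1* 12* 13 14 1┃                              
8* 19 20 21 22┃                              
5 26 27 28 29 ┃                              
              ┃                              
              ┃                              
              ┃                              
              ┃                              
              ┃                              
              ┃                              
              ┃                              
              ┃                              
              ┃                              
━━━━━━━━━━━━━━┛             ┏━━━━━━━━━━━━━━━━
                            ┃ DrawingCanvas  
                            ┠────────────────
                            ┃+               
                            ┃                
                            ┃     ***********
                            ┃     ***********
                            ┃     ***********
                            ┃     ***********
                            ┃     ***********
                            ┃     ***********
                            ┃     ***********


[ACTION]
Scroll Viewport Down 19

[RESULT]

5 26 27 28 29 ┃                              
              ┃                              
              ┃                              
              ┃                              
              ┃                              
              ┃                              
              ┃                              
              ┃                              
              ┃                              
              ┃                              
━━━━━━━━━━━━━━┛             ┏━━━━━━━━━━━━━━━━
                            ┃ DrawingCanvas  
                            ┠────────────────
                            ┃+               
                            ┃                
                            ┃     ***********
                            ┃     ***********
                            ┃     ***********
                            ┃     ***********
                            ┃     ***********
                            ┃     ***********
                            ┃     ***********
                            ┃     ***********
                            ┗━━━━━━━━━━━━━━━━


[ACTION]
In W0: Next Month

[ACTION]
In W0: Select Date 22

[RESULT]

9 30          ┃                              
              ┃                              
              ┃                              
              ┃                              
              ┃                              
              ┃                              
              ┃                              
              ┃                              
              ┃                              
              ┃                              
━━━━━━━━━━━━━━┛             ┏━━━━━━━━━━━━━━━━
                            ┃ DrawingCanvas  
                            ┠────────────────
                            ┃+               
                            ┃                
                            ┃     ***********
                            ┃     ***********
                            ┃     ***********
                            ┃     ***********
                            ┃     ***********
                            ┃     ***********
                            ┃     ***********
                            ┃     ***********
                            ┗━━━━━━━━━━━━━━━━


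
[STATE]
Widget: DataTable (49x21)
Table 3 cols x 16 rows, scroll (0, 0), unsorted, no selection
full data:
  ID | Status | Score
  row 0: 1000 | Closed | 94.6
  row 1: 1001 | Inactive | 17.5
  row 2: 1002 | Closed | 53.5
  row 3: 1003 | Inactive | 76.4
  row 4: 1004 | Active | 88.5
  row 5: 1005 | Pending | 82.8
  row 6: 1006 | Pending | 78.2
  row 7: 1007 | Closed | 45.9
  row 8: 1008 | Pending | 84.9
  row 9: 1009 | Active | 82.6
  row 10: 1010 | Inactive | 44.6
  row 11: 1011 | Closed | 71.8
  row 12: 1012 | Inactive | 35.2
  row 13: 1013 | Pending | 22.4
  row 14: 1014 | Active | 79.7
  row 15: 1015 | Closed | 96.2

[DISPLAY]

ID  │Status  │Score                              
────┼────────┼─────                              
1000│Closed  │94.6                               
1001│Inactive│17.5                               
1002│Closed  │53.5                               
1003│Inactive│76.4                               
1004│Active  │88.5                               
1005│Pending │82.8                               
1006│Pending │78.2                               
1007│Closed  │45.9                               
1008│Pending │84.9                               
1009│Active  │82.6                               
1010│Inactive│44.6                               
1011│Closed  │71.8                               
1012│Inactive│35.2                               
1013│Pending │22.4                               
1014│Active  │79.7                               
1015│Closed  │96.2                               
                                                 
                                                 
                                                 


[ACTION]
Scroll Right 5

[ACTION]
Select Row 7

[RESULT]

ID  │Status  │Score                              
────┼────────┼─────                              
1000│Closed  │94.6                               
1001│Inactive│17.5                               
1002│Closed  │53.5                               
1003│Inactive│76.4                               
1004│Active  │88.5                               
1005│Pending │82.8                               
1006│Pending │78.2                               
>007│Closed  │45.9                               
1008│Pending │84.9                               
1009│Active  │82.6                               
1010│Inactive│44.6                               
1011│Closed  │71.8                               
1012│Inactive│35.2                               
1013│Pending │22.4                               
1014│Active  │79.7                               
1015│Closed  │96.2                               
                                                 
                                                 
                                                 


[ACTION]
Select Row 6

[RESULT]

ID  │Status  │Score                              
────┼────────┼─────                              
1000│Closed  │94.6                               
1001│Inactive│17.5                               
1002│Closed  │53.5                               
1003│Inactive│76.4                               
1004│Active  │88.5                               
1005│Pending │82.8                               
>006│Pending │78.2                               
1007│Closed  │45.9                               
1008│Pending │84.9                               
1009│Active  │82.6                               
1010│Inactive│44.6                               
1011│Closed  │71.8                               
1012│Inactive│35.2                               
1013│Pending │22.4                               
1014│Active  │79.7                               
1015│Closed  │96.2                               
                                                 
                                                 
                                                 


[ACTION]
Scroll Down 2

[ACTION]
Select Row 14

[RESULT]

ID  │Status  │Score                              
────┼────────┼─────                              
1000│Closed  │94.6                               
1001│Inactive│17.5                               
1002│Closed  │53.5                               
1003│Inactive│76.4                               
1004│Active  │88.5                               
1005│Pending │82.8                               
1006│Pending │78.2                               
1007│Closed  │45.9                               
1008│Pending │84.9                               
1009│Active  │82.6                               
1010│Inactive│44.6                               
1011│Closed  │71.8                               
1012│Inactive│35.2                               
1013│Pending │22.4                               
>014│Active  │79.7                               
1015│Closed  │96.2                               
                                                 
                                                 
                                                 


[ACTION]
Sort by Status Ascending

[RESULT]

ID  │Status ▲│Score                              
────┼────────┼─────                              
1004│Active  │88.5                               
1009│Active  │82.6                               
1014│Active  │79.7                               
1000│Closed  │94.6                               
1002│Closed  │53.5                               
1007│Closed  │45.9                               
1011│Closed  │71.8                               
1015│Closed  │96.2                               
1001│Inactive│17.5                               
1003│Inactive│76.4                               
1010│Inactive│44.6                               
1012│Inactive│35.2                               
1005│Pending │82.8                               
1006│Pending │78.2                               
>008│Pending │84.9                               
1013│Pending │22.4                               
                                                 
                                                 
                                                 


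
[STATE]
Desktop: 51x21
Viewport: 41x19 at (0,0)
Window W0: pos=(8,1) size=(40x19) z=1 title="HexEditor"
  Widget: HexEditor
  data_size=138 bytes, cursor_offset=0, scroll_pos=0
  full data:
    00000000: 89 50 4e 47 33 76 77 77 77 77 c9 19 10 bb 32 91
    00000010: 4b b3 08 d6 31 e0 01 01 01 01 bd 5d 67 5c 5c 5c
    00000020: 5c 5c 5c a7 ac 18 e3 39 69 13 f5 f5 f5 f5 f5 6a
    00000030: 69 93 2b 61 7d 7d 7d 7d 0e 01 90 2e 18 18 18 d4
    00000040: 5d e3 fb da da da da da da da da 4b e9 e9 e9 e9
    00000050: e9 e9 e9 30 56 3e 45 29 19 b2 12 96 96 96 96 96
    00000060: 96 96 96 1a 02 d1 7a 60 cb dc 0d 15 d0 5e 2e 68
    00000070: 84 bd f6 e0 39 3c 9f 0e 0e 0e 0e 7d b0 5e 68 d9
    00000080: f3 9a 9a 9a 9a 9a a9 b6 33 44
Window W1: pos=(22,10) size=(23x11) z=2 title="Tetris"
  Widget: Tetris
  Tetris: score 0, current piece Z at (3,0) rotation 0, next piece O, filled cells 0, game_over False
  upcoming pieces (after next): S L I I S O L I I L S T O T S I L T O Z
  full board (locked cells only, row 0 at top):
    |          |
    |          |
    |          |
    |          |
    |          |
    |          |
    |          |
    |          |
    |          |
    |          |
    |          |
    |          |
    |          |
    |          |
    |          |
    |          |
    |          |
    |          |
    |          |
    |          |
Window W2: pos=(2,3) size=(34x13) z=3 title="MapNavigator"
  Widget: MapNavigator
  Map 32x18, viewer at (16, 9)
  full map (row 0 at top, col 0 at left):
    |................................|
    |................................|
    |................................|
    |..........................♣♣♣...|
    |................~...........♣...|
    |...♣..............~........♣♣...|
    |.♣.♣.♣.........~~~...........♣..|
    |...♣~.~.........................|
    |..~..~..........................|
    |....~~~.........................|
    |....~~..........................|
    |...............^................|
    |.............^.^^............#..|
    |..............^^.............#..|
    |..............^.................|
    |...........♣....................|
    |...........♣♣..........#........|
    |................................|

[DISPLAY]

                                         
        ┏━━━━━━━━━━━━━━━━━━━━━━━━━━━━━━━━
        ┃ HexEditor                      
  ┏━━━━━━━━━━━━━━━━━━━━━━━━━━━━━━━━┓─────
  ┃ MapNavigator                   ┃ 77 7
  ┠────────────────────────────────┨ 01 0
  ┃...♣..............~........♣♣...┃ e3 3
  ┃.♣.♣.♣.........~~~...........♣..┃ 7d 7
  ┃...♣~.~.........................┃ da d
  ┃..~..~..........................┃ 45 2
  ┃....~~~.........@...............┃━━━━━
  ┃....~~..........................┃     
  ┃...............^................┃─────
  ┃.............^.^^............#..┃xt:  
  ┃..............^^.............#..┃     
  ┗━━━━━━━━━━━━━━━━━━━━━━━━━━━━━━━━┛     
        ┃             ┃          │       
        ┃             ┃          │       
        ┃             ┃          │       


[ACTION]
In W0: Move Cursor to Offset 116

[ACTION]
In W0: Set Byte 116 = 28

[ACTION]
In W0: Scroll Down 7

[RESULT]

                                         
        ┏━━━━━━━━━━━━━━━━━━━━━━━━━━━━━━━━
        ┃ HexEditor                      
  ┏━━━━━━━━━━━━━━━━━━━━━━━━━━━━━━━━┓─────
  ┃ MapNavigator                   ┃ 9f 0
  ┠────────────────────────────────┨ a9 b
  ┃...♣..............~........♣♣...┃     
  ┃.♣.♣.♣.........~~~...........♣..┃     
  ┃...♣~.~.........................┃     
  ┃..~..~..........................┃     
  ┃....~~~.........@...............┃━━━━━
  ┃....~~..........................┃     
  ┃...............^................┃─────
  ┃.............^.^^............#..┃xt:  
  ┃..............^^.............#..┃     
  ┗━━━━━━━━━━━━━━━━━━━━━━━━━━━━━━━━┛     
        ┃             ┃          │       
        ┃             ┃          │       
        ┃             ┃          │       


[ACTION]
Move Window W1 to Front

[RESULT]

                                         
        ┏━━━━━━━━━━━━━━━━━━━━━━━━━━━━━━━━
        ┃ HexEditor                      
  ┏━━━━━━━━━━━━━━━━━━━━━━━━━━━━━━━━┓─────
  ┃ MapNavigator                   ┃ 9f 0
  ┠────────────────────────────────┨ a9 b
  ┃...♣..............~........♣♣...┃     
  ┃.♣.♣.♣.........~~~...........♣..┃     
  ┃...♣~.~.........................┃     
  ┃..~..~..........................┃     
  ┃....~~~.........@..┏━━━━━━━━━━━━━━━━━━
  ┃....~~.............┃ Tetris           
  ┃...............^...┠──────────────────
  ┃.............^.^^..┃          │Next:  
  ┃..............^^...┃          │▓▓     
  ┗━━━━━━━━━━━━━━━━━━━┃          │▓▓     
        ┃             ┃          │       
        ┃             ┃          │       
        ┃             ┃          │       
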